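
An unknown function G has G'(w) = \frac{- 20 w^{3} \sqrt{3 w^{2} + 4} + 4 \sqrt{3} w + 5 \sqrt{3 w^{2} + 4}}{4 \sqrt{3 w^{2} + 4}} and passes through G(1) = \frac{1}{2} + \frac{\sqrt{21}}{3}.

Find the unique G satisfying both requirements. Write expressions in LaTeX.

G(w) = - \frac{5 w^{4}}{4} + \frac{5 w}{4} + \sqrt{w^{2} + \frac{4}{3}} + \frac{1}{2}

A candidate passes only if d/dw[G] lands on the given G'(w) exactly.
A general antiderivative is - \frac{5 w^{4}}{4} + \frac{5 w}{4} + \sqrt{w^{2} + \frac{4}{3}} + C.
The condition gives C = \frac{1}{2} + \frac{\sqrt{21}}{3} - (\frac{\sqrt{21}}{3}) = \frac{1}{2}.
So G(w) = - \frac{5 w^{4}}{4} + \frac{5 w}{4} + \sqrt{w^{2} + \frac{4}{3}} + \frac{1}{2}.
Check: d/dw[- \frac{5 w^{4}}{4} + \frac{5 w}{4} + \sqrt{w^{2} + \frac{4}{3}} + \frac{1}{2}] = \frac{- 20 w^{3} \sqrt{3 w^{2} + 4} + 4 \sqrt{3} w + 5 \sqrt{3 w^{2} + 4}}{4 \sqrt{3 w^{2} + 4}} = G'(w).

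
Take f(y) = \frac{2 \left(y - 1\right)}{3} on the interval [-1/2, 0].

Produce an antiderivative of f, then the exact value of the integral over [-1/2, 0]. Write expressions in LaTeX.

Antiderivative: F(y) = \frac{y^{2} - 2 y + 6}{3}; value = - \frac{5}{12}

Since d/dy undoes antidifferentiation here, F'(y) = f(y) is required of F(y).
F(y) = \frac{y^{2} - 2 y + 6}{3} is an antiderivative of f.
Check: d/dy[\frac{y^{2} - 2 y + 6}{3}] = \frac{2 y}{3} - \frac{2}{3}, which equals f(y).
F(0) = 2; F(-1/2) = \frac{29}{12}.
Integral = F(0) - F(-1/2) = - \frac{5}{12}.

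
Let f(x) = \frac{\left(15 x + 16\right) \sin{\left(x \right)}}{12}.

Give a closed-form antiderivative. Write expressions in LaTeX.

Since d/dx undoes antidifferentiation here, F'(x) = f(x) is required of F(x).
Check: d/dx[- \frac{5 x \cos{\left(x \right)}}{4} + \frac{5 \sin{\left(x \right)}}{4} - \frac{4 \cos{\left(x \right)}}{3}] = \frac{5 x \sin{\left(x \right)}}{4} + \frac{4 \sin{\left(x \right)}}{3}, which equals f(x).

An antiderivative is F(x) = - \frac{5 x \cos{\left(x \right)}}{4} + \frac{5 \sin{\left(x \right)}}{4} - \frac{4 \cos{\left(x \right)}}{3}.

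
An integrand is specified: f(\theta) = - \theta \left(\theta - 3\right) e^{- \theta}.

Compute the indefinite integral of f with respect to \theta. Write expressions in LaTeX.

f has the shape u'v + uv' for u = \theta^{2} - \theta - 1 and v = e^{- \theta} — it is the derivative of the product u*v.
Check: d/d\theta[\left(\theta^{2} - \theta - 1\right) e^{- \theta}] = \left(- \theta^{2} + 3 \theta\right) e^{- \theta}, which equals f(\theta).

F(\theta) = \left(\theta^{2} - \theta - 1\right) e^{- \theta} + C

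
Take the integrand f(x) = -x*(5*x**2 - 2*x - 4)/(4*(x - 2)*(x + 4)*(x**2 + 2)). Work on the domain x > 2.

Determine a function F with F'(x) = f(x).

Factor the denominator (4*(x - 2)*(x + 4)*(x**2 + 2)) and decompose: f = -(11*x - 8)/(36*(x**2 + 2)) - 7/(9*(x + 4)) - 1/(6*(x - 2)); each piece integrates to a log, atan, or power term.
Check: d/dx[(-12*log(x - 2) - 56*log(x + 4) - 11*log(x**2 + 2) + 8*sqrt(2)*atan(sqrt(2)*x/2))/72] = (-5*x**3 + 2*x**2 + 4*x)/(4*x**4 + 8*x**3 - 24*x**2 + 16*x - 64), which equals f(x).

An antiderivative is F(x) = (-12*log(x - 2) - 56*log(x + 4) - 11*log(x**2 + 2) + 8*sqrt(2)*atan(sqrt(2)*x/2))/72.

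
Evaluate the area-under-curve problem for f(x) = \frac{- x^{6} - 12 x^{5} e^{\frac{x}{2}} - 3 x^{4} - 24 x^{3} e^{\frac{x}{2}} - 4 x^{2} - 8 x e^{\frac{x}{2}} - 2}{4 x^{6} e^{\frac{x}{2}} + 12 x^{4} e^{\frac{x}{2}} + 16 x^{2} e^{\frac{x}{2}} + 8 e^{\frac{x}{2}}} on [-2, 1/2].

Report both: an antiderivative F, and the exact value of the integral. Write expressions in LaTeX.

An antiderivative F(x) passes only if d/dx[F] lands on f(x) exactly.
F(x) = \frac{\left(e^{\frac{x}{2}} \log{\left(x^{2} + 1 \right)} - 2 e^{\frac{x}{2}} \log{\left(x^{4} + 2 x^{2} + 2 \right)} + 1\right) e^{- \frac{x}{2}}}{2} is an antiderivative of f.
Check: d/dx[\frac{\left(e^{\frac{x}{2}} \log{\left(x^{2} + 1 \right)} - 2 e^{\frac{x}{2}} \log{\left(x^{4} + 2 x^{2} + 2 \right)} + 1\right) e^{- \frac{x}{2}}}{2}] = \frac{- x^{6} - 12 x^{5} e^{\frac{x}{2}} - 3 x^{4} - 24 x^{3} e^{\frac{x}{2}} - 4 x^{2} - 8 x e^{\frac{x}{2}} - 2}{4 x^{6} e^{\frac{x}{2}} + 12 x^{4} e^{\frac{x}{2}} + 16 x^{2} e^{\frac{x}{2}} + 8 e^{\frac{x}{2}}} = f(x).
F(1/2) = - \log{\left(\frac{41}{16} \right)} + \frac{\log{\left(\frac{5}{4} \right)}}{2} + \frac{1}{2 e^{\frac{1}{4}}}; F(-2) = - \log{\left(26 \right)} + \frac{\log{\left(5 \right)}}{2} + \frac{e}{2}.
Integral = F(1/2) - F(-2) = - \frac{e}{2} - \log{\left(\frac{41}{16} \right)} - \frac{\log{\left(5 \right)}}{2} + \frac{\log{\left(\frac{5}{4} \right)}}{2} + \frac{1}{2 e^{\frac{1}{4}}} + \log{\left(26 \right)}.

Antiderivative: F(x) = \frac{\left(e^{\frac{x}{2}} \log{\left(x^{2} + 1 \right)} - 2 e^{\frac{x}{2}} \log{\left(x^{4} + 2 x^{2} + 2 \right)} + 1\right) e^{- \frac{x}{2}}}{2}; value = - \frac{e}{2} - \log{\left(\frac{41}{16} \right)} - \frac{\log{\left(5 \right)}}{2} + \frac{\log{\left(\frac{5}{4} \right)}}{2} + \frac{1}{2 e^{\frac{1}{4}}} + \log{\left(26 \right)}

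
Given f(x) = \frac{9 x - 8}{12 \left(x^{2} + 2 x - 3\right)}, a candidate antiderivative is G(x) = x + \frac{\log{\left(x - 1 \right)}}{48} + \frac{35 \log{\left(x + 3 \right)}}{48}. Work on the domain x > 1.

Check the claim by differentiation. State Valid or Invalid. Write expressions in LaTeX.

d/dx[G] = \frac{12 x^{2} + 33 x - 44}{12 x^{2} + 24 x - 36}
d/dx[G] - f(x) = 1 != 0.

Invalid: d/dx[G] - f = 1, which is not 0.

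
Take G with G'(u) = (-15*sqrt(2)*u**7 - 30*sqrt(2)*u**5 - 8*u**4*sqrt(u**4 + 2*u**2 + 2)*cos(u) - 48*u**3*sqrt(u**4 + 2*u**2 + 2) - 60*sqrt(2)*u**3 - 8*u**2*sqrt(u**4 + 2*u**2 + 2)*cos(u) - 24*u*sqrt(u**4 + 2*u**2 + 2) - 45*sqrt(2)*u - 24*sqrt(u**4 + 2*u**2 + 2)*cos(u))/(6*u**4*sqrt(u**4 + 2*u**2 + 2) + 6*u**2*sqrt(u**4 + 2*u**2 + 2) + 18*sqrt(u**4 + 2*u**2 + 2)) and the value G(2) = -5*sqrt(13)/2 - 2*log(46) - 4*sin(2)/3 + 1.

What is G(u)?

A candidate passes only if d/du[G] lands on the given G'(u) exactly.
A general antiderivative is -5*sqrt(u**4/2 + u**2 + 1)/2 - 2*log(2*u**4 + 2*u**2 + 6) - 4*sin(u)/3 + C.
The condition gives C = -5*sqrt(13)/2 - 2*log(46) - 4*sin(2)/3 + 1 - (-5*sqrt(13)/2 - 2*log(46) - 4*sin(2)/3) = 1.
So G(u) = -5*sqrt(u**4/2 + u**2 + 1)/2 - 2*log(2*u**4 + 2*u**2 + 6) - 4*sin(u)/3 + 1.
Check: d/du[-5*sqrt(u**4/2 + u**2 + 1)/2 - 2*log(2*u**4 + 2*u**2 + 6) - 4*sin(u)/3 + 1] = (-15*sqrt(2)*u**7 - 30*sqrt(2)*u**5 - 8*u**4*sqrt(u**4 + 2*u**2 + 2)*cos(u) - 48*u**3*sqrt(u**4 + 2*u**2 + 2) - 60*sqrt(2)*u**3 - 8*u**2*sqrt(u**4 + 2*u**2 + 2)*cos(u) - 24*u*sqrt(u**4 + 2*u**2 + 2) - 45*sqrt(2)*u - 24*sqrt(u**4 + 2*u**2 + 2)*cos(u))/(6*u**4*sqrt(u**4 + 2*u**2 + 2) + 6*u**2*sqrt(u**4 + 2*u**2 + 2) + 18*sqrt(u**4 + 2*u**2 + 2)) = G'(u).

G(u) = -5*sqrt(u**4/2 + u**2 + 1)/2 - 2*log(2*u**4 + 2*u**2 + 6) - 4*sin(u)/3 + 1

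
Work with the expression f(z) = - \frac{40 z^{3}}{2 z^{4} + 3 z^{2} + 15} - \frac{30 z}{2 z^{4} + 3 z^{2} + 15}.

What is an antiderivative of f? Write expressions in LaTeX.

An antiderivative is F(z) = - 5 \log{\left(\frac{2 z^{4}}{3} + z^{2} + 5 \right)}.

f matches the chain-rule pattern g'(h)*h' with inner function h(z) = \frac{2 z^{4}}{3} + z^{2} + 5; substituting u = h(z) collapses the integral.
Check: d/dz[- 5 \log{\left(\frac{2 z^{4}}{3} + z^{2} + 5 \right)}] = \frac{- 40 z^{3} - 30 z}{2 z^{4} + 3 z^{2} + 15}, which equals f(z).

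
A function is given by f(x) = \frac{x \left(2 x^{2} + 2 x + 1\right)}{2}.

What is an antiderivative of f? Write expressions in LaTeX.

An antiderivative is F(x) = \frac{x^{4}}{4} + \frac{x^{3}}{3} + \frac{x^{2}}{4}.

Any candidate F(x) must reproduce f(x) exactly when differentiated.
Check: d/dx[\frac{x^{4}}{4} + \frac{x^{3}}{3} + \frac{x^{2}}{4}] = x^{3} + x^{2} + \frac{x}{2}, which equals f(x).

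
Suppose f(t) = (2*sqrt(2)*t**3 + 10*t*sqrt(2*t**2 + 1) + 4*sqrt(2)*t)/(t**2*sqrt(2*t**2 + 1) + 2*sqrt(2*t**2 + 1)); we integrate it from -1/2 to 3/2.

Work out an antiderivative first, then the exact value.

Antiderivative: F(t) = sqrt(2)*(2*sqrt(2*t**2 + 1) + 5*sqrt(2)*log(t**2 + 2) + 5*sqrt(2)*log(2))/2; value = -5*log(9/2) - sqrt(3) + sqrt(11) + 5*log(17/2)

A first test for any F(t): its t-derivative must equal f(t) identically.
F(t) = sqrt(2)*(2*sqrt(2*t**2 + 1) + 5*sqrt(2)*log(t**2 + 2) + 5*sqrt(2)*log(2))/2 is an antiderivative of f.
Check: d/dt[sqrt(2)*(2*sqrt(2*t**2 + 1) + 5*sqrt(2)*log(t**2 + 2) + 5*sqrt(2)*log(2))/2] = (2*sqrt(2)*t**3 + 10*t*sqrt(2*t**2 + 1) + 4*sqrt(2)*t)/(t**2*sqrt(2*t**2 + 1) + 2*sqrt(2*t**2 + 1)) = f(t).
F(3/2) = sqrt(11) + 5*log(2) + 5*log(17/4); F(-1/2) = sqrt(3) + 5*log(2) + 5*log(9/4).
Integral = F(3/2) - F(-1/2) = -5*log(9/2) - sqrt(3) + sqrt(11) + 5*log(17/2).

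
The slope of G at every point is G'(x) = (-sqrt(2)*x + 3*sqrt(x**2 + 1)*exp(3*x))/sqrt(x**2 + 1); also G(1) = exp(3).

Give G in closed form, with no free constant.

Recover the given G'(x) by differentiating a candidate G(x); any mismatch rules it out.
A general antiderivative is -sqrt(2*x**2 + 2) + exp(3*x) + C.
The condition gives C = exp(3) - (-2 + exp(3)) = 2.
So G(x) = -sqrt(2)*sqrt(x**2 + 1) + exp(3*x) + 2.
Check: d/dx[-sqrt(2)*sqrt(x**2 + 1) + exp(3*x) + 2] = (-sqrt(2)*x + 3*sqrt(x**2 + 1)*exp(3*x))/sqrt(x**2 + 1) = G'(x).

G(x) = -sqrt(2)*sqrt(x**2 + 1) + exp(3*x) + 2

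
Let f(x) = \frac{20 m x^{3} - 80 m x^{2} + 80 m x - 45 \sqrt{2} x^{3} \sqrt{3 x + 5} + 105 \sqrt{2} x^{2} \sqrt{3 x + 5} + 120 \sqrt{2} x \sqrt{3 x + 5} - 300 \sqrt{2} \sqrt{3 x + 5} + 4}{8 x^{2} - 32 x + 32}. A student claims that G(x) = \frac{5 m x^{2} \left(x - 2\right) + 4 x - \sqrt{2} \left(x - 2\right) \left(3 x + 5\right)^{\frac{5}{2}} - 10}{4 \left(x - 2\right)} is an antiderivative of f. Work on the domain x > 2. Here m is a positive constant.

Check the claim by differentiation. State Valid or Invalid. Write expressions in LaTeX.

d/dx[G] = \frac{20 m x^{3} - 80 m x^{2} + 80 m x - 45 \sqrt{2} x^{3} \sqrt{3 x + 5} + 105 \sqrt{2} x^{2} \sqrt{3 x + 5} + 120 \sqrt{2} x \sqrt{3 x + 5} - 300 \sqrt{2} \sqrt{3 x + 5} + 4}{8 x^{2} - 32 x + 32}
This equals f(x) exactly, so the claim holds.

Valid: G'(x) = f(x).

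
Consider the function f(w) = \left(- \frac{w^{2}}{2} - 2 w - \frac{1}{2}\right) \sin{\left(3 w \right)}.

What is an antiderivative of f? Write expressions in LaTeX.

An antiderivative is F(w) = \frac{9 w^{2} \cos{\left(3 w \right)} - 6 w \sin{\left(3 w \right)} + 36 w \cos{\left(3 w \right)} - 12 \sin{\left(3 w \right)} + 7 \cos{\left(3 w \right)}}{54}.

Whatever form F(w) takes, F'(w) = f(w) is non-negotiable.
Check: d/dw[\frac{9 w^{2} \cos{\left(3 w \right)} - 6 w \sin{\left(3 w \right)} + 36 w \cos{\left(3 w \right)} - 12 \sin{\left(3 w \right)} + 7 \cos{\left(3 w \right)}}{54}] = - \frac{w^{2} \sin{\left(3 w \right)}}{2} - 2 w \sin{\left(3 w \right)} - \frac{\sin{\left(3 w \right)}}{2}, which equals f(w).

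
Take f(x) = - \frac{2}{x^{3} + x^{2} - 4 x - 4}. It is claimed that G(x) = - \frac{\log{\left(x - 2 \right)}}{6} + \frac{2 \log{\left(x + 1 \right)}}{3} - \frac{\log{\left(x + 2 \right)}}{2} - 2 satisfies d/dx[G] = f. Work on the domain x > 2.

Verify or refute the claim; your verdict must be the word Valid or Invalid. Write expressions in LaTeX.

d/dx[G] = - \frac{2}{x^{3} + x^{2} - 4 x - 4}
This equals f(x) exactly, so the claim holds.

Valid. The derivative of G reproduces f.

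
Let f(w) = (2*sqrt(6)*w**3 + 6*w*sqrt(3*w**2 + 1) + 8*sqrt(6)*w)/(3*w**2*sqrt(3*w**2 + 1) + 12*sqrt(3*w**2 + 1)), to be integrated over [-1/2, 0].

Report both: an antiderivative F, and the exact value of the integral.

Whatever form F(w) takes, F'(w) = f(w) is non-negotiable.
F(w) = 2*sqrt(2*w**2 + 2/3)/3 + log(w**2/2 + 2) is an antiderivative of f.
Check: d/dw[2*sqrt(2*w**2 + 2/3)/3 + log(w**2/2 + 2)] = (2*sqrt(6)*w**3 + 6*w*sqrt(3*w**2 + 1) + 8*sqrt(6)*w)/(3*w**2*sqrt(3*w**2 + 1) + 12*sqrt(3*w**2 + 1)) = f(w).
F(0) = 2*sqrt(6)/9 + log(2); F(-1/2) = sqrt(42)/9 + log(17/8).
Integral = F(0) - F(-1/2) = -log(17/8) - sqrt(42)/9 + 2*sqrt(6)/9 + log(2).

Antiderivative: F(w) = 2*sqrt(2*w**2 + 2/3)/3 + log(w**2/2 + 2); value = -log(17/8) - sqrt(42)/9 + 2*sqrt(6)/9 + log(2)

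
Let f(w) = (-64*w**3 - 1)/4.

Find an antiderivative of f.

An antiderivative is F(w) = (-16*w**4 - w - 8)/4.

Any candidate F(w) must reproduce f(w) exactly when differentiated.
Check: d/dw[(-16*w**4 - w - 8)/4] = -16*w**3 - 1/4, which equals f(w).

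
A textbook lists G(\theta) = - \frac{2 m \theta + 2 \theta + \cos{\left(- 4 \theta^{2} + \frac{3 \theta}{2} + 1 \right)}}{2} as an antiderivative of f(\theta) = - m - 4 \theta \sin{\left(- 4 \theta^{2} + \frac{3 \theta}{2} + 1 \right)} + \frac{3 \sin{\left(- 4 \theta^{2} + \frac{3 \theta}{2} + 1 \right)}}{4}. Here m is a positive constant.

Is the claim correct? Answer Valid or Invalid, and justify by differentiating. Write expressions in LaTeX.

d/d\theta[G] = - m - 4 \theta \sin{\left(- 4 \theta^{2} + \frac{3 \theta}{2} + 1 \right)} + \frac{3 \sin{\left(- 4 \theta^{2} + \frac{3 \theta}{2} + 1 \right)}}{4} - 1
d/d\theta[G] - f(\theta) = -1 != 0.

Invalid: d/d\theta[G] - f = -1, which is not 0.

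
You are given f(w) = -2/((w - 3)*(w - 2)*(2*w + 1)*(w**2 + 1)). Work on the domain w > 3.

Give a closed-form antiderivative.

Factor the denominator ((w - 3)*(w - 2)*(2*w + 1)*(w**2 + 1)) and decompose: f = (w - 3)/(25*(w**2 + 1)) - 32/(175*(2*w + 1)) + 2/(25*(w - 2)) - 1/(35*(w - 3)); each piece integrates to a log, atan, or power term.
Check: d/dw[-log(w - 3)/35 + 2*log(w - 2)/25 - 16*log(w + 1/2)/175 + log(w**2 + 1)/50 - 3*atan(w)/25] = -2/(2*w**5 - 9*w**4 + 9*w**3 - 3*w**2 + 7*w + 6), which equals f(w).

An antiderivative is F(w) = -log(w - 3)/35 + 2*log(w - 2)/25 - 16*log(w + 1/2)/175 + log(w**2 + 1)/50 - 3*atan(w)/25.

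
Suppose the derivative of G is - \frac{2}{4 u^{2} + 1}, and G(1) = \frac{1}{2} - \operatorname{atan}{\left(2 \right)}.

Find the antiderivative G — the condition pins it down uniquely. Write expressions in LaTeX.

Differentiate the proposed G(u) back; it has to land on the given G'(u).
A general antiderivative is - \operatorname{atan}{\left(2 u \right)} + C.
The condition gives C = \frac{1}{2} - \operatorname{atan}{\left(2 \right)} - (- \operatorname{atan}{\left(2 \right)}) = \frac{1}{2}.
So G(u) = \frac{1}{2} - \operatorname{atan}{\left(2 u \right)}.
Check: d/du[\frac{1}{2} - \operatorname{atan}{\left(2 u \right)}] = - \frac{2}{4 u^{2} + 1} = G'(u).

G(u) = \frac{1}{2} - \operatorname{atan}{\left(2 u \right)}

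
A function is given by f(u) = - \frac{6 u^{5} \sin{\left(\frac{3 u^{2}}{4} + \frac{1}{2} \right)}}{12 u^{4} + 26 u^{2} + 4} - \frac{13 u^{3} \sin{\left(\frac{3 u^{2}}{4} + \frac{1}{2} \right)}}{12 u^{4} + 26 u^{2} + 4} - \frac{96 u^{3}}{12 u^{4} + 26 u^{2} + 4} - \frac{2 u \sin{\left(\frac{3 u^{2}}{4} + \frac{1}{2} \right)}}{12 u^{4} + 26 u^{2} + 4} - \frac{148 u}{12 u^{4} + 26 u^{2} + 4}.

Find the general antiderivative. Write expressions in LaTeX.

The integrand splits into summands that can be handled one at a time.
Check: d/du[\frac{- 3 \log{\left(u^{2} + 2 \right)} - 9 \log{\left(4 u^{2} + \frac{2}{3} \right)} + \cos{\left(\frac{3 u^{2}}{4} + \frac{1}{2} \right)}}{3}] = \frac{- 6 u^{5} \sin{\left(\frac{3 u^{2}}{4} + \frac{1}{2} \right)} - 13 u^{3} \sin{\left(\frac{3 u^{2}}{4} + \frac{1}{2} \right)} - 96 u^{3} - 2 u \sin{\left(\frac{3 u^{2}}{4} + \frac{1}{2} \right)} - 148 u}{12 u^{4} + 26 u^{2} + 4}, which equals f(u).

F(u) = \frac{- 3 \log{\left(u^{2} + 2 \right)} - 9 \log{\left(4 u^{2} + \frac{2}{3} \right)} + \cos{\left(\frac{3 u^{2}}{4} + \frac{1}{2} \right)}}{3} + C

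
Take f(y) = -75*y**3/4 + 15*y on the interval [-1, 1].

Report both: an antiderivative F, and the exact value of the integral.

f matches the chain-rule pattern g'(h)*h' with inner function h(y) = 5*y**2/4 - 1; substituting u = h(y) collapses the integral.
F(y) = -3*(5*y**2 - 4)**2/16 is an antiderivative of f.
Check: d/dy[-3*(5*y**2 - 4)**2/16] = -75*y**3/4 + 15*y = f(y).
F(1) = -3/16; F(-1) = -3/16.
Integral = F(1) - F(-1) = 0.

Antiderivative: F(y) = -3*(5*y**2 - 4)**2/16; value = 0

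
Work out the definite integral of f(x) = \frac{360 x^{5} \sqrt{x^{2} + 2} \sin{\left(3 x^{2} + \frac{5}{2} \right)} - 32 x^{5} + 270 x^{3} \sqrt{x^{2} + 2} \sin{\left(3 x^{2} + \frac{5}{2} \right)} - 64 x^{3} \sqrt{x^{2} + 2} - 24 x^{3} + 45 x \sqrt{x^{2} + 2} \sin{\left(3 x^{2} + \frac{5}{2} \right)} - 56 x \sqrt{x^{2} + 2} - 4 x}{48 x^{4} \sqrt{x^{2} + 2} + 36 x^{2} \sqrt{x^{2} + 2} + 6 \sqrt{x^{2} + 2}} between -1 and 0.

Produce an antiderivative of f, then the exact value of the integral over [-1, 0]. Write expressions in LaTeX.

An antiderivative F(x) passes only if d/dx[F] lands on f(x) exactly.
F(x) = - \frac{2 \sqrt{x^{2} + 2}}{3} - \frac{5 \log{\left(4 x^{2} + 1 \right)}}{3} + \log{\left(4 x^{2} + 2 \right)} - \frac{5 \cos{\left(3 x^{2} + \frac{5}{2} \right)}}{4} is an antiderivative of f.
Check: d/dx[- \frac{2 \sqrt{x^{2} + 2}}{3} - \frac{5 \log{\left(4 x^{2} + 1 \right)}}{3} + \log{\left(4 x^{2} + 2 \right)} - \frac{5 \cos{\left(3 x^{2} + \frac{5}{2} \right)}}{4}] = \frac{360 x^{5} \sqrt{x^{2} + 2} \sin{\left(3 x^{2} + \frac{5}{2} \right)} - 32 x^{5} + 270 x^{3} \sqrt{x^{2} + 2} \sin{\left(3 x^{2} + \frac{5}{2} \right)} - 64 x^{3} \sqrt{x^{2} + 2} - 24 x^{3} + 45 x \sqrt{x^{2} + 2} \sin{\left(3 x^{2} + \frac{5}{2} \right)} - 56 x \sqrt{x^{2} + 2} - 4 x}{48 x^{4} \sqrt{x^{2} + 2} + 36 x^{2} \sqrt{x^{2} + 2} + 6 \sqrt{x^{2} + 2}} = f(x).
F(0) = - \frac{2 \sqrt{2}}{3} + \log{\left(2 \right)} - \frac{5 \cos{\left(\frac{5}{2} \right)}}{4}; F(-1) = - \frac{5 \log{\left(5 \right)}}{3} - \frac{2 \sqrt{3}}{3} - \frac{5 \cos{\left(\frac{11}{2} \right)}}{4} + \log{\left(6 \right)}.
Integral = F(0) - F(-1) = - \log{\left(6 \right)} - \frac{2 \sqrt{2}}{3} + \log{\left(2 \right)} + \frac{5 \cos{\left(\frac{11}{2} \right)}}{4} - \frac{5 \cos{\left(\frac{5}{2} \right)}}{4} + \frac{2 \sqrt{3}}{3} + \frac{5 \log{\left(5 \right)}}{3}.

Antiderivative: F(x) = - \frac{2 \sqrt{x^{2} + 2}}{3} - \frac{5 \log{\left(4 x^{2} + 1 \right)}}{3} + \log{\left(4 x^{2} + 2 \right)} - \frac{5 \cos{\left(3 x^{2} + \frac{5}{2} \right)}}{4}; value = - \log{\left(6 \right)} - \frac{2 \sqrt{2}}{3} + \log{\left(2 \right)} + \frac{5 \cos{\left(\frac{11}{2} \right)}}{4} - \frac{5 \cos{\left(\frac{5}{2} \right)}}{4} + \frac{2 \sqrt{3}}{3} + \frac{5 \log{\left(5 \right)}}{3}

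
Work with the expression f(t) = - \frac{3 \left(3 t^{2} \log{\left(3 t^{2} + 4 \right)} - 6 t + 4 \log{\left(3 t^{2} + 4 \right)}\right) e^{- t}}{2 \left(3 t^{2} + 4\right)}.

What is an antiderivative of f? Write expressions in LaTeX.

An antiderivative is F(t) = \frac{3 e^{- t} \log{\left(3 t^{2} + 4 \right)}}{2}.

Recognize the product-rule pattern: f = u'v + uv' with u = \frac{3 e^{- t}}{2}, v = \log{\left(3 t^{2} + 4 \right)}, so integration by parts undoes it.
Check: d/dt[\frac{3 e^{- t} \log{\left(3 t^{2} + 4 \right)}}{2}] = \frac{- 9 t^{2} \log{\left(3 t^{2} + 4 \right)} + 18 t - 12 \log{\left(3 t^{2} + 4 \right)}}{6 t^{2} e^{t} + 8 e^{t}}, which equals f(t).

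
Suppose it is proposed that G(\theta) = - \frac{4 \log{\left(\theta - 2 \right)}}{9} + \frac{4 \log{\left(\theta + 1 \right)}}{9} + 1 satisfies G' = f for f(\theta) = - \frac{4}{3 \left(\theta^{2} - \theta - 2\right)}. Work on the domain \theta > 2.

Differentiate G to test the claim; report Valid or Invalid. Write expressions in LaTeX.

Valid - differentiating G returns exactly f.

d/d\theta[G] = - \frac{4}{3 \theta^{2} - 3 \theta - 6}
This equals f(\theta) exactly, so the claim holds.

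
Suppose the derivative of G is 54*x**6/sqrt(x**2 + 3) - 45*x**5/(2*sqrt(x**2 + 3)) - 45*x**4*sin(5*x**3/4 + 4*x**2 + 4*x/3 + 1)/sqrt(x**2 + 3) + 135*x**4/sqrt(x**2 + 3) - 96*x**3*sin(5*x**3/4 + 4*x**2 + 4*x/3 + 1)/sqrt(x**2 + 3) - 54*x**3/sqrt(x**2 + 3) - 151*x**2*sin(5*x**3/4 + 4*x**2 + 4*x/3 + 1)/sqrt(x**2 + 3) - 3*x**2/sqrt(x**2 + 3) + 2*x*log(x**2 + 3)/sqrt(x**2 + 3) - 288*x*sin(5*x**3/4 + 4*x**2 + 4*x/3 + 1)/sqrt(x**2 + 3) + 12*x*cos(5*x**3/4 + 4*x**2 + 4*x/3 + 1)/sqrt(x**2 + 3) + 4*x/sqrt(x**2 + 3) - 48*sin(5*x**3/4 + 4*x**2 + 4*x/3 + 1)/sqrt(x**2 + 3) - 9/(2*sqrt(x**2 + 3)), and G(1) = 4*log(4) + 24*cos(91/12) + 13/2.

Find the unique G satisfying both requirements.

G(x) = (-sqrt(x**2 + 3)*(-18*x**5 + 9*x**4 + 3*x - 4*log(x**2 + 3) - 24*cos(5*x**3/4 + 4*x**2 + 4*x/3 + 1)) + 1)/2

Recognize the product-rule pattern: G'(x) = u'v + uv' with u = -3*sqrt(x**2 + 3), v = -3*x**5 + 3*x**4/2 + x/2 - 2*log(x**2 + 3)/3 - 4*cos(5*x**3/4 + 4*x**2 + 4*x/3 + 1), so integration by parts undoes it.
A general antiderivative is -3*sqrt(x**2 + 3)*(-3*x**5 + 3*x**4/2 + x/2 - 2*log(x**2 + 3)/3 - 4*cos(5*x**3/4 + 4*x**2 + 4*x/3 + 1)) + C.
The condition gives C = 4*log(4) + 24*cos(91/12) + 13/2 - (4*log(4) + 6 + 24*cos(91/12)) = 1/2.
So G(x) = (-sqrt(x**2 + 3)*(-18*x**5 + 9*x**4 + 3*x - 4*log(x**2 + 3) - 24*cos(5*x**3/4 + 4*x**2 + 4*x/3 + 1)) + 1)/2.
Check: d/dx[(-sqrt(x**2 + 3)*(-18*x**5 + 9*x**4 + 3*x - 4*log(x**2 + 3) - 24*cos(5*x**3/4 + 4*x**2 + 4*x/3 + 1)) + 1)/2] = (108*x**6 - 45*x**5 - 90*x**4*sin(5*x**3/4 + 4*x**2 + 4*x/3 + 1) + 270*x**4 - 192*x**3*sin(5*x**3/4 + 4*x**2 + 4*x/3 + 1) - 108*x**3 - 302*x**2*sin(5*x**3/4 + 4*x**2 + 4*x/3 + 1) - 6*x**2 + 4*x*log(x**2 + 3) - 576*x*sin(5*x**3/4 + 4*x**2 + 4*x/3 + 1) + 24*x*cos(5*x**3/4 + 4*x**2 + 4*x/3 + 1) + 8*x - 96*sin(5*x**3/4 + 4*x**2 + 4*x/3 + 1) - 9)/(2*sqrt(x**2 + 3)), which equals G'(x).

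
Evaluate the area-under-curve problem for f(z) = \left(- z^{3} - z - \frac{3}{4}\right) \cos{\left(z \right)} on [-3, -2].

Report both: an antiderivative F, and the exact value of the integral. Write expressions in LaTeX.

Whatever form F(z) takes, F'(z) = f(z) is non-negotiable.
F(z) = - z^{3} \sin{\left(z \right)} - 3 z^{2} \cos{\left(z \right)} + 5 z \sin{\left(z \right)} - \frac{3 \sin{\left(z \right)}}{4} + 5 \cos{\left(z \right)} is an antiderivative of f.
Check: d/dz[- z^{3} \sin{\left(z \right)} - 3 z^{2} \cos{\left(z \right)} + 5 z \sin{\left(z \right)} - \frac{3 \sin{\left(z \right)}}{4} + 5 \cos{\left(z \right)}] = - z^{3} \cos{\left(z \right)} - z \cos{\left(z \right)} - \frac{3 \cos{\left(z \right)}}{4}, which equals f(z).
F(-2) = \frac{11 \sin{\left(2 \right)}}{4} - 7 \cos{\left(2 \right)}; F(-3) = - \frac{45 \sin{\left(3 \right)}}{4} - 22 \cos{\left(3 \right)}.
Integral = F(-2) - F(-3) = 22 \cos{\left(3 \right)} + \frac{45 \sin{\left(3 \right)}}{4} + \frac{11 \sin{\left(2 \right)}}{4} - 7 \cos{\left(2 \right)}.

Antiderivative: F(z) = - z^{3} \sin{\left(z \right)} - 3 z^{2} \cos{\left(z \right)} + 5 z \sin{\left(z \right)} - \frac{3 \sin{\left(z \right)}}{4} + 5 \cos{\left(z \right)}; value = 22 \cos{\left(3 \right)} + \frac{45 \sin{\left(3 \right)}}{4} + \frac{11 \sin{\left(2 \right)}}{4} - 7 \cos{\left(2 \right)}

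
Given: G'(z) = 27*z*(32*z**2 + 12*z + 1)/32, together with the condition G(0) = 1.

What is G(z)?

G(z) = 27*z**4/4 + 27*z**3/8 + 27*z**2/64 + 1

The substitution u = 3*z**2 + 3*z/4 works: G'(z) is exactly (dG/du)*(du/dz) for that inner function.
A general antiderivative is 3*(3*z**2 + 3*z/4)**2/4 + C.
The condition gives C = 1 - (0) = 1.
So G(z) = 27*z**4/4 + 27*z**3/8 + 27*z**2/64 + 1.
Check: d/dz[27*z**4/4 + 27*z**3/8 + 27*z**2/64 + 1] = 27*z**3 + 81*z**2/8 + 27*z/32, which equals G'(z).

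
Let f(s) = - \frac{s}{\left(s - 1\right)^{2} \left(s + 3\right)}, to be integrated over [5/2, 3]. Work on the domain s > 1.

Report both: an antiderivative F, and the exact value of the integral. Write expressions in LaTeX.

Antiderivative: F(s) = - \frac{3 \log{\left(s - 1 \right)}}{16} + \frac{3 \log{\left(s + 3 \right)}}{16} + \frac{1}{4 s - 4}; value = - \frac{3 \log{\left(\frac{11}{2} \right)}}{16} - \frac{3 \log{\left(2 \right)}}{16} - \frac{1}{24} + \frac{3 \log{\left(\frac{3}{2} \right)}}{16} + \frac{3 \log{\left(6 \right)}}{16}

The denominator factors as \left(s - 1\right)^{2} \left(s + 3\right); partial fractions split f into directly integrable pieces: \frac{3}{16 \left(s + 3\right)} - \frac{3}{16 \left(s - 1\right)} - \frac{1}{4 \left(s - 1\right)^{2}}.
F(s) = - \frac{3 \log{\left(s - 1 \right)}}{16} + \frac{3 \log{\left(s + 3 \right)}}{16} + \frac{1}{4 s - 4} is an antiderivative of f.
Check: d/ds[- \frac{3 \log{\left(s - 1 \right)}}{16} + \frac{3 \log{\left(s + 3 \right)}}{16} + \frac{1}{4 s - 4}] = - \frac{s}{s^{3} + s^{2} - 5 s + 3}, which equals f(s).
F(3) = - \frac{3 \log{\left(2 \right)}}{16} + \frac{1}{8} + \frac{3 \log{\left(6 \right)}}{16}; F(5/2) = - \frac{3 \log{\left(\frac{3}{2} \right)}}{16} + \frac{1}{6} + \frac{3 \log{\left(\frac{11}{2} \right)}}{16}.
Integral = F(3) - F(5/2) = - \frac{3 \log{\left(\frac{11}{2} \right)}}{16} - \frac{3 \log{\left(2 \right)}}{16} - \frac{1}{24} + \frac{3 \log{\left(\frac{3}{2} \right)}}{16} + \frac{3 \log{\left(6 \right)}}{16}.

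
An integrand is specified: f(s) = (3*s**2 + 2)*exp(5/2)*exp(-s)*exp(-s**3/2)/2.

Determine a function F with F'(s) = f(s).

The substitution u = -s**3/2 - s + 5/2 works: f is exactly (dF/du)*(du/ds) for that inner function.
Check: d/ds[-exp(-s**3/2 - s + 5/2)] = (3*s**2 + 2)*exp(5/2)*exp(-s)*exp(-s**3/2)/2 = f(s).

An antiderivative is F(s) = -exp(-s**3/2 - s + 5/2).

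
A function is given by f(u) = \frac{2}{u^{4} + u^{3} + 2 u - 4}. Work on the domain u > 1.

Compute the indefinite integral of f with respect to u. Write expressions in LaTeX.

F(u) = - \frac{- 4 \log{\left(u - 1 \right)} + 2 \log{\left(u + 2 \right)} + \log{\left(u^{2} + 2 \right)} + 4 \sqrt{2} \operatorname{atan}{\left(\frac{\sqrt{2} u}{2} \right)}}{18} + C

The denominator factors as \left(u - 1\right) \left(u + 2\right) \left(u^{2} + 2\right); partial fractions split f into directly integrable pieces: - \frac{u + 4}{9 \left(u^{2} + 2\right)} - \frac{1}{9 \left(u + 2\right)} + \frac{2}{9 \left(u - 1\right)}.
Check: d/du[- \frac{- 4 \log{\left(u - 1 \right)} + 2 \log{\left(u + 2 \right)} + \log{\left(u^{2} + 2 \right)} + 4 \sqrt{2} \operatorname{atan}{\left(\frac{\sqrt{2} u}{2} \right)}}{18}] = \frac{2}{u^{4} + u^{3} + 2 u - 4} = f(u).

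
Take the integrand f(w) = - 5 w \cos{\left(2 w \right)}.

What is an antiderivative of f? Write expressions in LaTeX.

An antiderivative F(w) passes only if d/dw[F] lands on f(w) exactly.
Check: d/dw[- \frac{5 w \sin{\left(2 w \right)}}{2} - \frac{5 \cos{\left(2 w \right)}}{4}] = - 5 w \cos{\left(2 w \right)} = f(w).

An antiderivative is F(w) = - \frac{5 w \sin{\left(2 w \right)}}{2} - \frac{5 \cos{\left(2 w \right)}}{4}.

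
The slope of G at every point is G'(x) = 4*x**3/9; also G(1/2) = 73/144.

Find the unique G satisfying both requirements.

G(x) = (2*x**4 + 9)/18

Differentiate the proposed G(x) back; it has to land on the given G'(x).
A general antiderivative is x**4/9 + C.
The condition gives C = 73/144 - (1/144) = 1/2.
So G(x) = (2*x**4 + 9)/18.
Check: d/dx[(2*x**4 + 9)/18] = 4*x**3/9 = G'(x).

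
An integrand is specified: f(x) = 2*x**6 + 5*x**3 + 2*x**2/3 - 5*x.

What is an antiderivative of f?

Integrate term by term and add the pieces.
Check: d/dx[2*x**7/7 + 5*x**4/4 + 2*x**3/9 - 5*x**2/2] = 2*x**6 + 5*x**3 + 2*x**2/3 - 5*x = f(x).

An antiderivative is F(x) = 2*x**7/7 + 5*x**4/4 + 2*x**3/9 - 5*x**2/2.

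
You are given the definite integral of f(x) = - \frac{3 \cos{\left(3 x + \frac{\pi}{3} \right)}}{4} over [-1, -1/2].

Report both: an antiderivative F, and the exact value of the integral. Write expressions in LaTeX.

Antiderivative: F(x) = - \frac{\sin{\left(3 x + \frac{\pi}{3} \right)}}{4}; value = \frac{\cos{\left(\frac{\pi}{6} + 3 \right)}}{4} - \frac{\cos{\left(\frac{\pi}{6} + \frac{3}{2} \right)}}{4}

Since d/dx undoes antidifferentiation here, F'(x) = f(x) is required of F(x).
F(x) = - \frac{\sin{\left(3 x + \frac{\pi}{3} \right)}}{4} is an antiderivative of f.
Check: d/dx[- \frac{\sin{\left(3 x + \frac{\pi}{3} \right)}}{4}] = - \frac{3 \cos{\left(3 x + \frac{\pi}{3} \right)}}{4} = f(x).
F(-1/2) = - \frac{\cos{\left(\frac{\pi}{6} + \frac{3}{2} \right)}}{4}; F(-1) = - \frac{\cos{\left(\frac{\pi}{6} + 3 \right)}}{4}.
Integral = F(-1/2) - F(-1) = \frac{\cos{\left(\frac{\pi}{6} + 3 \right)}}{4} - \frac{\cos{\left(\frac{\pi}{6} + \frac{3}{2} \right)}}{4}.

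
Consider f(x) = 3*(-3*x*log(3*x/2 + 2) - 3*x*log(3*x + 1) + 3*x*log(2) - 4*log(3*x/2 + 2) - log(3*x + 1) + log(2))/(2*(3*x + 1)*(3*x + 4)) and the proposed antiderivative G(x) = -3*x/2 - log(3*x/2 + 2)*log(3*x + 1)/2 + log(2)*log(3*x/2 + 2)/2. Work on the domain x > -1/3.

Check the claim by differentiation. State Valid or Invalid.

Invalid: d/dx[G] - f = -3/2, which is not 0.

d/dx[G] = (-27*x**2 - 9*x*log(3*x/2 + 2) - 9*x*log(3*x + 1) - 45*x + 9*x*log(2) - 12*log(3*x/2 + 2) - 3*log(3*x + 1) - 12 + 3*log(2))/(18*x**2 + 30*x + 8)
d/dx[G] - f(x) = -3/2 != 0.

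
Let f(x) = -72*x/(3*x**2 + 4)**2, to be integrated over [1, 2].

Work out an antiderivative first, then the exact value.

f matches the chain-rule pattern g'(h)*h' with inner function h(x) = x**2/2 + 2/3; substituting u = h(x) collapses the integral.
F(x) = 2/(x**2/2 + 2/3) is an antiderivative of f.
Check: d/dx[2/(x**2/2 + 2/3)] = -72*x/(9*x**4 + 24*x**2 + 16), which equals f(x).
F(2) = 3/4; F(1) = 12/7.
Integral = F(2) - F(1) = -27/28.

Antiderivative: F(x) = 2/(x**2/2 + 2/3); value = -27/28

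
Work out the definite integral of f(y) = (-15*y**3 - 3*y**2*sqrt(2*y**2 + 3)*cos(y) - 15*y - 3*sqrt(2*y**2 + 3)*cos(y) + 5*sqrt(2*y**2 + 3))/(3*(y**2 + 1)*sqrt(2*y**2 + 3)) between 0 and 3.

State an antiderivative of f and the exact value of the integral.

Antiderivative: F(y) = (-15*sqrt(2*y**2 + 3) - 6*sin(y) + 10*atan(y))/6; value = -5*sqrt(21)/2 - sin(3) + 5*atan(3)/3 + 5*sqrt(3)/2

A first test for any F(y): its y-derivative must equal f(y) identically.
F(y) = (-15*sqrt(2*y**2 + 3) - 6*sin(y) + 10*atan(y))/6 is an antiderivative of f.
Check: d/dy[(-15*sqrt(2*y**2 + 3) - 6*sin(y) + 10*atan(y))/6] = (-15*y**3 - 3*y**2*sqrt(2*y**2 + 3)*cos(y) - 15*y - 3*sqrt(2*y**2 + 3)*cos(y) + 5*sqrt(2*y**2 + 3))/(3*y**2*sqrt(2*y**2 + 3) + 3*sqrt(2*y**2 + 3)), which equals f(y).
F(3) = -5*sqrt(21)/2 - sin(3) + 5*atan(3)/3; F(0) = -5*sqrt(3)/2.
Integral = F(3) - F(0) = -5*sqrt(21)/2 - sin(3) + 5*atan(3)/3 + 5*sqrt(3)/2.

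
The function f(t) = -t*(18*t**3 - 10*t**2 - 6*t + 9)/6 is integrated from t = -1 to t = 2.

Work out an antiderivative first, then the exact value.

A candidate is checked by its d/dt: the result must match f(t).
F(t) = -3*t**5/5 + 5*t**4/12 + t**3/3 - 3*t**2/4 is an antiderivative of f.
Check: d/dt[-3*t**5/5 + 5*t**4/12 + t**3/3 - 3*t**2/4] = -3*t**4 + 5*t**3/3 + t**2 - 3*t/2, which equals f(t).
F(2) = -193/15; F(-1) = -1/15.
Integral = F(2) - F(-1) = -64/5.

Antiderivative: F(t) = -3*t**5/5 + 5*t**4/12 + t**3/3 - 3*t**2/4; value = -64/5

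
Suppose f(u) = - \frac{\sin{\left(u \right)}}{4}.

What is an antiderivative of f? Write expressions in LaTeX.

An antiderivative is F(u) = \frac{\cos{\left(u \right)}}{4}.

Recover f(u) by differentiating a candidate F(u); any mismatch rules it out.
Check: d/du[\frac{\cos{\left(u \right)}}{4}] = - \frac{\sin{\left(u \right)}}{4} = f(u).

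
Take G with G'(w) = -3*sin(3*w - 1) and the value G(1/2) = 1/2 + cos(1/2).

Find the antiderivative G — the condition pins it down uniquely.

G(w) = cos(3*w - 1) + 1/2

Whatever form G(w) takes, its d/dw must return the stated G'(w).
A general antiderivative is cos(3*w - 1) + C.
The condition gives C = 1/2 + cos(1/2) - (cos(1/2)) = 1/2.
So G(w) = cos(3*w - 1) + 1/2.
Check: d/dw[cos(3*w - 1) + 1/2] = -3*sin(3*w - 1) = G'(w).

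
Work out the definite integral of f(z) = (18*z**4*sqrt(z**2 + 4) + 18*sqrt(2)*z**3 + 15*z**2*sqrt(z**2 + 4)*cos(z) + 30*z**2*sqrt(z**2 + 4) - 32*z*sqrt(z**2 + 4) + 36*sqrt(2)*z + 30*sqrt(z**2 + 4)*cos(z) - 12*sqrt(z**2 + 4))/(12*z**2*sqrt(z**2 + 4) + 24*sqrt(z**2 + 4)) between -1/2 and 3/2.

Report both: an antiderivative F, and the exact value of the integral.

Antiderivative: F(z) = (6*z**3 - 6*z + 18*sqrt(2)*sqrt(z**2 + 4) - 16*log(z**2 + 2) + 15*sin(z) + 24)/12; value = -3*sqrt(34)/4 - 4*log(17/4)/3 + 5*sin(1/2)/4 + 3/4 + 4*log(9/4)/3 + 5*sin(3/2)/4 + 15*sqrt(2)/4

Check any antiderivative F(z) by computing F'(z) and comparing it with f(z).
F(z) = (6*z**3 - 6*z + 18*sqrt(2)*sqrt(z**2 + 4) - 16*log(z**2 + 2) + 15*sin(z) + 24)/12 is an antiderivative of f.
Check: d/dz[(6*z**3 - 6*z + 18*sqrt(2)*sqrt(z**2 + 4) - 16*log(z**2 + 2) + 15*sin(z) + 24)/12] = (18*z**4*sqrt(z**2 + 4) + 18*sqrt(2)*z**3 + 15*z**2*sqrt(z**2 + 4)*cos(z) + 30*z**2*sqrt(z**2 + 4) - 32*z*sqrt(z**2 + 4) + 36*sqrt(2)*z + 30*sqrt(z**2 + 4)*cos(z) - 12*sqrt(z**2 + 4))/(12*z**2*sqrt(z**2 + 4) + 24*sqrt(z**2 + 4)) = f(z).
F(3/2) = -4*log(17/4)/3 + 5*sin(3/2)/4 + 47/16 + 15*sqrt(2)/4; F(-1/2) = -4*log(9/4)/3 - 5*sin(1/2)/4 + 35/16 + 3*sqrt(34)/4.
Integral = F(3/2) - F(-1/2) = -3*sqrt(34)/4 - 4*log(17/4)/3 + 5*sin(1/2)/4 + 3/4 + 4*log(9/4)/3 + 5*sin(3/2)/4 + 15*sqrt(2)/4.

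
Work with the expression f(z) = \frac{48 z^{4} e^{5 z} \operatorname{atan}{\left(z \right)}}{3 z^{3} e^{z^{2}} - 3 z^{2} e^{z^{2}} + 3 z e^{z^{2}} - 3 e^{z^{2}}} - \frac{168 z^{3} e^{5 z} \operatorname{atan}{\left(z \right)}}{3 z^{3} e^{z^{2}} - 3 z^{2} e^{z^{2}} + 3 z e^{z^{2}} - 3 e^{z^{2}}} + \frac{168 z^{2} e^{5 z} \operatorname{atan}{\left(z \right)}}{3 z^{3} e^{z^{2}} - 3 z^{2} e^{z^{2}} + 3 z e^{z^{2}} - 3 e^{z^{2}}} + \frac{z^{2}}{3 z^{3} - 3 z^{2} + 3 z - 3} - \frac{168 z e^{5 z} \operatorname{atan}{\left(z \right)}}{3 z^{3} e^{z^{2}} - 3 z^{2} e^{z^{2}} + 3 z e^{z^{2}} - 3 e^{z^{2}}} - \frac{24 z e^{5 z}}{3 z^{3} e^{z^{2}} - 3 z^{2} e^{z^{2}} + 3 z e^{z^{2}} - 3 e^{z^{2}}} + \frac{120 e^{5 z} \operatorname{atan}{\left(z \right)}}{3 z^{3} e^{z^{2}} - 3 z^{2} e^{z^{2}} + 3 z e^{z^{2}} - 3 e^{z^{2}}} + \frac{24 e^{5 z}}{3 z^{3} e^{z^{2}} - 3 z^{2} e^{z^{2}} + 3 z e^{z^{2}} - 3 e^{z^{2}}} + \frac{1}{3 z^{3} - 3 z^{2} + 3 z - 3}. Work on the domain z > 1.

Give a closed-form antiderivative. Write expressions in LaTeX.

Integrate term by term and add the pieces.
Check: d/dz[- 8 e^{- z^{2} + 5 z} \operatorname{atan}{\left(z \right)} + \frac{\log{\left(3 z - 3 \right)}}{3}] = \frac{48 z^{4} e^{5 z} e^{- z^{2}} \operatorname{atan}{\left(z \right)} - 168 z^{3} e^{5 z} e^{- z^{2}} \operatorname{atan}{\left(z \right)} + 168 z^{2} e^{5 z} e^{- z^{2}} \operatorname{atan}{\left(z \right)} + z^{2} - 168 z e^{5 z} e^{- z^{2}} \operatorname{atan}{\left(z \right)} - 24 z e^{5 z} e^{- z^{2}} + 120 e^{5 z} e^{- z^{2}} \operatorname{atan}{\left(z \right)} + 24 e^{5 z} e^{- z^{2}} + 1}{3 z^{3} - 3 z^{2} + 3 z - 3}, which equals f(z).

An antiderivative is F(z) = - 8 e^{- z^{2} + 5 z} \operatorname{atan}{\left(z \right)} + \frac{\log{\left(3 z - 3 \right)}}{3}.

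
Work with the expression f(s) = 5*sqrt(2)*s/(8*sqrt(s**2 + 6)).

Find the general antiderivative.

F(s) = 5*sqrt(s**2/2 + 3)/4 + C

f matches the chain-rule pattern g'(h)*h' with inner function h(s) = s**2/2 + 3; substituting u = h(s) collapses the integral.
Check: d/ds[5*sqrt(s**2/2 + 3)/4] = 5*sqrt(2)*s/(8*sqrt(s**2 + 6)) = f(s).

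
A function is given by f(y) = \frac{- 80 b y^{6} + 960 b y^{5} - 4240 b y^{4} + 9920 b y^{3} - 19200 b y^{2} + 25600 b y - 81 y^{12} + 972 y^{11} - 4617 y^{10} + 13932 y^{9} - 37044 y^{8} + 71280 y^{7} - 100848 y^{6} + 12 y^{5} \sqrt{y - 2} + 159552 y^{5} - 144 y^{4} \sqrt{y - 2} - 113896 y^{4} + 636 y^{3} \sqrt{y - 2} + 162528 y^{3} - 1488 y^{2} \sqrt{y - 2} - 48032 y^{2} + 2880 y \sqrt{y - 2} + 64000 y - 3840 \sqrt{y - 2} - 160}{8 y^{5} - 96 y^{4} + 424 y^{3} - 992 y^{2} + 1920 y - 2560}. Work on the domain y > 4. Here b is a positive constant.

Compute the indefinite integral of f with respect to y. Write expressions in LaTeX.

Any candidate F(y) must reproduce f(y) exactly when differentiated.
Check: d/dy[- 5 b y^{2} + \left(y - 2\right)^{\frac{3}{2}} - 4 \left(\frac{3 y^{2}}{4} + 1\right)^{4} - \frac{5 \log{\left(y^{2} + 5 \right)}}{2} + \frac{2}{\left(y - 4\right)^{2}}] = \frac{- 80 b y^{6} + 960 b y^{5} - 4240 b y^{4} + 9920 b y^{3} - 19200 b y^{2} + 25600 b y - 81 y^{12} + 972 y^{11} - 4617 y^{10} + 13932 y^{9} - 37044 y^{8} + 71280 y^{7} - 100848 y^{6} + 12 y^{5} \sqrt{y - 2} + 159552 y^{5} - 144 y^{4} \sqrt{y - 2} - 113896 y^{4} + 636 y^{3} \sqrt{y - 2} + 162528 y^{3} - 1488 y^{2} \sqrt{y - 2} - 48032 y^{2} + 2880 y \sqrt{y - 2} + 64000 y - 3840 \sqrt{y - 2} - 160}{8 y^{5} - 96 y^{4} + 424 y^{3} - 992 y^{2} + 1920 y - 2560} = f(y).

F(y) = - 5 b y^{2} + \left(y - 2\right)^{\frac{3}{2}} - 4 \left(\frac{3 y^{2}}{4} + 1\right)^{4} - \frac{5 \log{\left(y^{2} + 5 \right)}}{2} + \frac{2}{\left(y - 4\right)^{2}} + C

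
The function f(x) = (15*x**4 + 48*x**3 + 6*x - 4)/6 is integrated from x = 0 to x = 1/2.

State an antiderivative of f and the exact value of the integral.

An antiderivative F(x) passes only if d/dx[F] lands on f(x) exactly.
F(x) = x*(3*x**4 + 12*x**3 + 3*x - 4)/6 is an antiderivative of f.
Check: d/dx[x*(3*x**4 + 12*x**3 + 3*x - 4)/6] = 5*x**4/2 + 8*x**3 + x - 2/3, which equals f(x).
F(1/2) = -13/192; F(0) = 0.
Integral = F(1/2) - F(0) = -13/192.

Antiderivative: F(x) = x*(3*x**4 + 12*x**3 + 3*x - 4)/6; value = -13/192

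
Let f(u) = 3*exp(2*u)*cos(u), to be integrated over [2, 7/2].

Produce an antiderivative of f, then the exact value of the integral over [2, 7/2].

Antiderivative: F(u) = 3*exp(2*u)*sin(u)/5 + 6*exp(2*u)*cos(u)/5; value = 6*exp(7)*cos(7/2)/5 + 3*exp(7)*sin(7/2)/5 - 3*exp(4)*sin(2)/5 - 6*exp(4)*cos(2)/5

A first test for any F(u): its u-derivative must equal f(u) identically.
F(u) = 3*exp(2*u)*sin(u)/5 + 6*exp(2*u)*cos(u)/5 is an antiderivative of f.
Check: d/du[3*exp(2*u)*sin(u)/5 + 6*exp(2*u)*cos(u)/5] = 3*exp(2*u)*cos(u) = f(u).
F(7/2) = 6*exp(7)*cos(7/2)/5 + 3*exp(7)*sin(7/2)/5; F(2) = 6*exp(4)*cos(2)/5 + 3*exp(4)*sin(2)/5.
Integral = F(7/2) - F(2) = 6*exp(7)*cos(7/2)/5 + 3*exp(7)*sin(7/2)/5 - 3*exp(4)*sin(2)/5 - 6*exp(4)*cos(2)/5.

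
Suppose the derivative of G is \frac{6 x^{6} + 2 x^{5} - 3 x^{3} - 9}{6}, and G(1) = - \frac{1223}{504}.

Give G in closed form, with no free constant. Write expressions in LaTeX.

G(x) = \frac{72 x^{7} + 28 x^{6} - 63 x^{4} - 756 x - 504}{504}

The proposed G(x) is checked by its d/dx: the result must match the given G'(x).
A general antiderivative is \frac{x^{7}}{7} + \frac{x^{6}}{18} - \frac{x^{4}}{8} - \frac{3 x}{2} + C.
The condition gives C = - \frac{1223}{504} - (- \frac{719}{504}) = -1.
So G(x) = \frac{72 x^{7} + 28 x^{6} - 63 x^{4} - 756 x - 504}{504}.
Check: d/dx[\frac{72 x^{7} + 28 x^{6} - 63 x^{4} - 756 x - 504}{504}] = x^{6} + \frac{x^{5}}{3} - \frac{x^{3}}{2} - \frac{3}{2}, which equals G'(x).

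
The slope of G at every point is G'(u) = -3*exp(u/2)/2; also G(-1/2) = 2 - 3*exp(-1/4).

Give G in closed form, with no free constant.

G(u) = 2 - 3*exp(u/2)

The proposed G(u) is checked by its d/du: the result must match the given G'(u).
A general antiderivative is -3*exp(u/2) + C.
The condition gives C = 2 - 3*exp(-1/4) - (-3*exp(-1/4)) = 2.
So G(u) = 2 - 3*exp(u/2).
Check: d/du[2 - 3*exp(u/2)] = -3*exp(u/2)/2 = G'(u).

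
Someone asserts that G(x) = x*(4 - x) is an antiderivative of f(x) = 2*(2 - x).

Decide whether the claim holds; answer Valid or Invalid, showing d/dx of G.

Valid. The derivative of G reproduces f.

d/dx[G] = 4 - 2*x
This equals f(x) exactly, so the claim holds.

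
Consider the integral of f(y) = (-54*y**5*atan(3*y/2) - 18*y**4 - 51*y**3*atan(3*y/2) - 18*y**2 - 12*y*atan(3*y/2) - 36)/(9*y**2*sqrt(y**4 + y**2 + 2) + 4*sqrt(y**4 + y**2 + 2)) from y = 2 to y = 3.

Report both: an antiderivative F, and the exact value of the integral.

Antiderivative: F(y) = -3*sqrt(y**4 + y**2 + 2)*atan(3*y/2); value = -6*sqrt(23)*atan(9/2) + 3*sqrt(22)*atan(3)

Recognize the product-rule pattern: f = u'v + uv' with u = -3*sqrt(y**4 + y**2 + 2), v = atan(3*y/2), so integration by parts undoes it.
F(y) = -3*sqrt(y**4 + y**2 + 2)*atan(3*y/2) is an antiderivative of f.
Check: d/dy[-3*sqrt(y**4 + y**2 + 2)*atan(3*y/2)] = (-54*y**5*atan(3*y/2) - 18*y**4 - 51*y**3*atan(3*y/2) - 18*y**2 - 12*y*atan(3*y/2) - 36)/(9*y**2*sqrt(y**4 + y**2 + 2) + 4*sqrt(y**4 + y**2 + 2)) = f(y).
F(3) = -6*sqrt(23)*atan(9/2); F(2) = -3*sqrt(22)*atan(3).
Integral = F(3) - F(2) = -6*sqrt(23)*atan(9/2) + 3*sqrt(22)*atan(3).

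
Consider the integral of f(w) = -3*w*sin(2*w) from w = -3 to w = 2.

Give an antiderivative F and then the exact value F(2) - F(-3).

Any candidate F(w) must reproduce f(w) exactly when differentiated.
F(w) = 3*w*cos(2*w)/2 - 3*sin(2*w)/4 is an antiderivative of f.
Check: d/dw[3*w*cos(2*w)/2 - 3*sin(2*w)/4] = -3*w*sin(2*w) = f(w).
F(2) = 3*cos(4) - 3*sin(4)/4; F(-3) = -9*cos(6)/2 + 3*sin(6)/4.
Integral = F(2) - F(-3) = 3*cos(4) - 3*sin(6)/4 - 3*sin(4)/4 + 9*cos(6)/2.

Antiderivative: F(w) = 3*w*cos(2*w)/2 - 3*sin(2*w)/4; value = 3*cos(4) - 3*sin(6)/4 - 3*sin(4)/4 + 9*cos(6)/2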